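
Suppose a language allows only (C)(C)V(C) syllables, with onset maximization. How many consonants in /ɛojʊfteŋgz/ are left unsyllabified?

Under (C)(C)V(C), the unsyllabifiable consonants are /g/, /z/ (at most one coda consonant is licensed; onsets may contain at most 2 consonants).

2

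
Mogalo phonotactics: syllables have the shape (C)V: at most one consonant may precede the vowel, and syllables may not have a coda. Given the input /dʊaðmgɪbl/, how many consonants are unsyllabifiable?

4

The consonants /ð/, /m/, /b/, /l/ cannot be parsed into a legal (C)V syllable (no codas are permitted; onsets are limited to one consonant).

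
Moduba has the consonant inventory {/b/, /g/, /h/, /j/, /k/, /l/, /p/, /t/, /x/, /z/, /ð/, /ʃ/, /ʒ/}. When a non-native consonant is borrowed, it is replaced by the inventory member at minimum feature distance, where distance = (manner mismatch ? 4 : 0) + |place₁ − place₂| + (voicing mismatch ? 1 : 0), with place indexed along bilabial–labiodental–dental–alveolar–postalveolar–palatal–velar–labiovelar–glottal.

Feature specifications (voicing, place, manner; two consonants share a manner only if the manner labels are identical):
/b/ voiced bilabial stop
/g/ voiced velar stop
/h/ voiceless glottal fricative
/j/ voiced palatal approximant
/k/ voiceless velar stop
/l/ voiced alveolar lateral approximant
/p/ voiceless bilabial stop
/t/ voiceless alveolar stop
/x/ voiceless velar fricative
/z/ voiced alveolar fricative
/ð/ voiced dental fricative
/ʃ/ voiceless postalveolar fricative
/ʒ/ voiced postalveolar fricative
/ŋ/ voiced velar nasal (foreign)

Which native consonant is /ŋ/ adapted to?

g

/g/ is closest: manner differs (nasal→stop, +4), place distance 0 (velar→velar), same voicing; total 4. Next closest is /j/ at distance 5.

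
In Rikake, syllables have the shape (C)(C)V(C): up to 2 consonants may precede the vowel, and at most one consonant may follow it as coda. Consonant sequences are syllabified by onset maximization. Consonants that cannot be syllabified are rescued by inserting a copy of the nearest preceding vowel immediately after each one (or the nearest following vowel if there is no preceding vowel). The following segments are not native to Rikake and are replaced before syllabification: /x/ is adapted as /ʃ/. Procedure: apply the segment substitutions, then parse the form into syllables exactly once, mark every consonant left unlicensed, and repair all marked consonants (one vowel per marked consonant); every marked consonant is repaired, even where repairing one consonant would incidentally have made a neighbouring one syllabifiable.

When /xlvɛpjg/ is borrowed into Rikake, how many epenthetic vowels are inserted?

3

After substitution the input is /ʃlvɛpjg/.
The unsyllabifiable consonants are /ʃ/, /j/, /g/; each receives one epenthetic vowel.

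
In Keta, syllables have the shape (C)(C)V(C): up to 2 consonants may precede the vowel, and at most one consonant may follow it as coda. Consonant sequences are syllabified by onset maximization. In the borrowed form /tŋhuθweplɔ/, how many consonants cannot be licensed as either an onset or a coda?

Syllabifying with onset maximization leaves /t/ stranded (at most one coda consonant is licensed; onsets may contain at most 2 consonants).

1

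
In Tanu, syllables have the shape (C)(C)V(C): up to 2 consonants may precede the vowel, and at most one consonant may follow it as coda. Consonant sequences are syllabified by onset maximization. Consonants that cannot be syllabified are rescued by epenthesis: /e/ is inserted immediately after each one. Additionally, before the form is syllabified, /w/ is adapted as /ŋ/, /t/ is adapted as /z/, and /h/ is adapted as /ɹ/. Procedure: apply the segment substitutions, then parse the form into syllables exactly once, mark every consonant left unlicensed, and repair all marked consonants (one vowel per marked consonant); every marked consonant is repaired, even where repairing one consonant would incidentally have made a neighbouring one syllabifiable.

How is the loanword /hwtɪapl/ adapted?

Substitution: /h/ → /ɹ/, /w/ → /ŋ/, /t/ → /z/, giving /ɹŋzɪapl/.
The consonants /ɹ/, /l/ cannot be parsed into a legal (C)(C)V(C) syllable (at most one coda consonant is licensed; onsets may contain at most 2 consonants).
Inserting the epenthetic vowel yields /ɹ/ → /ɹe/, /l/ → /le/.

ɹeŋzɪaple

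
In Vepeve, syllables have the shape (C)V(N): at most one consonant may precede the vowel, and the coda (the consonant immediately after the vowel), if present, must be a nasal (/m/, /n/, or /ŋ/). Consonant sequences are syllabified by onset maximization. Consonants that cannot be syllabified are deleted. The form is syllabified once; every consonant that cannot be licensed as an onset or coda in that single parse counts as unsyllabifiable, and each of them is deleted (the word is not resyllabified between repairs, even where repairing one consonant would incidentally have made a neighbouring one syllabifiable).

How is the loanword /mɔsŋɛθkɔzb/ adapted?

mɔŋɛkɔ

The consonants /s/, /θ/, /z/, /b/ cannot be parsed into a legal (C)V(N) syllable (only a nasal (/m/, /n/, or /ŋ/) is licensed in coda position; onsets are limited to one consonant).
Deleting the stranded consonants removes /s/, /θ/, /z/, /b/.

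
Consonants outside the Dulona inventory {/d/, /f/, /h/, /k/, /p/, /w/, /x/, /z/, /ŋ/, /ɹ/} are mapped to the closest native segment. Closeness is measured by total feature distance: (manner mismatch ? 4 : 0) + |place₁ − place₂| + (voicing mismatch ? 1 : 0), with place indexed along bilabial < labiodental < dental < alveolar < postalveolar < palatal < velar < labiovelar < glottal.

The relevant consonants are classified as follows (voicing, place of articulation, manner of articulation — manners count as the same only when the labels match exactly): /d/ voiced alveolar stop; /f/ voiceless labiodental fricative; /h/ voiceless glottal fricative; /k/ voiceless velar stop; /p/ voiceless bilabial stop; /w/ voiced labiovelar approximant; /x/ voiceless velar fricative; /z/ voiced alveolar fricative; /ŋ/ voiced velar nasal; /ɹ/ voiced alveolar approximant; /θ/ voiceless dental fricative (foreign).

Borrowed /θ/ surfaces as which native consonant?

f

/f/ is closest: same manner (fricative), place distance 1 (dental→labiodental), same voicing; total 1. Next closest is /z/ at distance 2.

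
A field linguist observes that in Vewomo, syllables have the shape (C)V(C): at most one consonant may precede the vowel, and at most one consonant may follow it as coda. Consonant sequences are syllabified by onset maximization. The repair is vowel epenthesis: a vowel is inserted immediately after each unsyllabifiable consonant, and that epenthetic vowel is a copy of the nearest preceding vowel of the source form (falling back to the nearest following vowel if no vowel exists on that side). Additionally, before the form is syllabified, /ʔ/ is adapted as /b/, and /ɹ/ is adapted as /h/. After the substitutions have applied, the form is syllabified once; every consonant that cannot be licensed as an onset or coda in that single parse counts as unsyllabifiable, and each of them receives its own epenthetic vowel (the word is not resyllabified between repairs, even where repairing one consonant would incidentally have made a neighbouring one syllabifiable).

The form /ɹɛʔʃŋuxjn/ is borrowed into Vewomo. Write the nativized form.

hɛbʃɛŋuxjunu

Substitution: /ɹ/ → /h/, /ʔ/ → /b/, giving /hɛbʃŋuxjn/.
Syllabifying with onset maximization leaves /ʃ/, /j/, /n/ stranded (at most one coda consonant is licensed; onsets are limited to one consonant).
Each unlicensed consonant becomes the onset of a new syllable: /ʃ/ → /ʃɛ/, /j/ → /ju/, /n/ → /nu/.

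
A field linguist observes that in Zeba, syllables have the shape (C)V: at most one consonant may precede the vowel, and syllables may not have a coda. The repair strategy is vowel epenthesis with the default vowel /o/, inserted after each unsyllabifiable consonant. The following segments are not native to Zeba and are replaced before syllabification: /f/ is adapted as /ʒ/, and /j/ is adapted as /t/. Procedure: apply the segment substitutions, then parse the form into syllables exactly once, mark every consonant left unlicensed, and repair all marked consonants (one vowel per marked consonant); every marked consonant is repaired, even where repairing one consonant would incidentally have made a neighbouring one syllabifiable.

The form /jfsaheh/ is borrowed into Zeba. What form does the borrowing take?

Substitution: /j/ → /t/, /f/ → /ʒ/, giving /tʒsaheh/.
Under (C)V, the unsyllabifiable consonants are /t/, /ʒ/, /h/ (no codas are permitted; onsets are limited to one consonant).
Each unlicensed consonant becomes the onset of a new syllable: /t/ → /to/, /ʒ/ → /ʒo/, /h/ → /ho/.

toʒosaheho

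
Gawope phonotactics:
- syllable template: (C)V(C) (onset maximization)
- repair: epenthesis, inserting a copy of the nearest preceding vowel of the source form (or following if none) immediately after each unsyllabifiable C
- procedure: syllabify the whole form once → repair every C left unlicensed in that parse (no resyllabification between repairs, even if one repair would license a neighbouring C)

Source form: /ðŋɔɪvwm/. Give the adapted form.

Syllabifying with onset maximization leaves /ð/, /w/, /m/ stranded (at most one coda consonant is licensed; onsets are limited to one consonant).
Epenthesis after each stranded consonant: /ð/ → /ðɔ/, /w/ → /wɪ/, /m/ → /mɪ/.

ðɔŋɔɪvwɪmɪ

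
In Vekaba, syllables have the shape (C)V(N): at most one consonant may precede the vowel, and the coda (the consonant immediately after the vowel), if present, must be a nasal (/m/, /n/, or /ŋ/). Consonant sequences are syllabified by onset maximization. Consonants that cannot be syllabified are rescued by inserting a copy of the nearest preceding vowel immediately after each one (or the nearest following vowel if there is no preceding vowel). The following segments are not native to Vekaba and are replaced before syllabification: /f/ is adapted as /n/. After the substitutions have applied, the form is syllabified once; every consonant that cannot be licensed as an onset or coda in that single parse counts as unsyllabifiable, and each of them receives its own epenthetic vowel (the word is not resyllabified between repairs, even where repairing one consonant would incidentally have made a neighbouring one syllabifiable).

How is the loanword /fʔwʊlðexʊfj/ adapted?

nʊʔʊwʊlʊðexʊnjʊ

Substitution: /f/ → /n/, giving /nʔwʊlðexʊnj/.
The consonants /n/, /ʔ/, /l/, /j/ cannot be parsed into a legal (C)V(N) syllable (only a nasal (/m/, /n/, or /ŋ/) is licensed in coda position; onsets are limited to one consonant).
Epenthesis after each stranded consonant: /n/ → /nʊ/, /ʔ/ → /ʔʊ/, /l/ → /lʊ/, /j/ → /jʊ/.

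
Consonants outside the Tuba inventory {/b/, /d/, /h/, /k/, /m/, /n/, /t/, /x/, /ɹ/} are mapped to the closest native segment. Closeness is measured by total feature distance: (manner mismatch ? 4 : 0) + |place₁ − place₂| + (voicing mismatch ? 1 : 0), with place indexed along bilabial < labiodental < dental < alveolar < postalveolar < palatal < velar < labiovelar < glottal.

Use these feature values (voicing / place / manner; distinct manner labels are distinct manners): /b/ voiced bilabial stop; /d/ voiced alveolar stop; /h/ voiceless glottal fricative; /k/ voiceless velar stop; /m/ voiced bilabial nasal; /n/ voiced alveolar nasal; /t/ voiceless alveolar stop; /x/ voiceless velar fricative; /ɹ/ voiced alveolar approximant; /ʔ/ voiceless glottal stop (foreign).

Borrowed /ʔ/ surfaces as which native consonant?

/k/ is closest: same manner (stop), place distance 2 (glottal→velar), same voicing; total 2. Next closest is /h/ at distance 4.

k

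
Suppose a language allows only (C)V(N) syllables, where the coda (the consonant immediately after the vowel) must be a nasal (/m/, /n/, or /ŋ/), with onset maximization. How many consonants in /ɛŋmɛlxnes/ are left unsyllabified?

3

Under (C)V(N), the unsyllabifiable consonants are /l/, /x/, /s/ (only a nasal (/m/, /n/, or /ŋ/) is licensed in coda position; onsets are limited to one consonant).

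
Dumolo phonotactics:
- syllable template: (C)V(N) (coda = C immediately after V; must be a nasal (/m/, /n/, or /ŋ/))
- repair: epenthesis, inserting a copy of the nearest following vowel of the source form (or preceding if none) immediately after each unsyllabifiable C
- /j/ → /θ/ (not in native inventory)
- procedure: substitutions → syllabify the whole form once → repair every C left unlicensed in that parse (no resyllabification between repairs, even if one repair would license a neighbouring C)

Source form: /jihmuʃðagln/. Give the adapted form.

θihumuʃaðagalana

Substitution: /j/ → /θ/, giving /θihmuʃðagln/.
The consonants /h/, /ʃ/, /g/, /l/, /n/ cannot be parsed into a legal (C)V(N) syllable (only a nasal (/m/, /n/, or /ŋ/) is licensed in coda position; onsets are limited to one consonant).
Inserting the epenthetic vowel yields /h/ → /hu/, /ʃ/ → /ʃa/, /g/ → /ga/, /l/ → /la/, /n/ → /na/.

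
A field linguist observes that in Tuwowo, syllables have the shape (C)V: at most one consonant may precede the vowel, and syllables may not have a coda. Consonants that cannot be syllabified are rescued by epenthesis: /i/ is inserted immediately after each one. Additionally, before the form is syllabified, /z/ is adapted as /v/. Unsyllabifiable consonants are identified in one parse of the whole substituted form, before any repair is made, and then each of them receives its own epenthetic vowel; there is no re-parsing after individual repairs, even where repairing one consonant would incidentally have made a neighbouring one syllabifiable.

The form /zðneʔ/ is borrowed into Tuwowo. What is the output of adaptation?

viðineʔi

Substitution: /z/ → /v/, giving /vðneʔ/.
The consonants /v/, /ð/, /ʔ/ cannot be parsed into a legal (C)V syllable (no codas are permitted; onsets are limited to one consonant).
Inserting the epenthetic vowel yields /v/ → /vi/, /ð/ → /ði/, /ʔ/ → /ʔi/.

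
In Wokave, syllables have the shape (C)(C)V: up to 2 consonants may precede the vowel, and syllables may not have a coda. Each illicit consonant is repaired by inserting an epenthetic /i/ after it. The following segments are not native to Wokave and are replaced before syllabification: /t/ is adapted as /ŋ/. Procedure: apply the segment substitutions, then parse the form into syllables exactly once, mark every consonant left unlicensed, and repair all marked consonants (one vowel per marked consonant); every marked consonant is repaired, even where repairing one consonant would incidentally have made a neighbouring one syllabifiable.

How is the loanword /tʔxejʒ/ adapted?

Substitution: /t/ → /ŋ/, giving /ŋʔxejʒ/.
The consonants /ŋ/, /j/, /ʒ/ cannot be parsed into a legal (C)(C)V syllable (no codas are permitted; onsets may contain at most 2 consonants).
Inserting the epenthetic vowel yields /ŋ/ → /ŋi/, /j/ → /ji/, /ʒ/ → /ʒi/.

ŋiʔxejiʒi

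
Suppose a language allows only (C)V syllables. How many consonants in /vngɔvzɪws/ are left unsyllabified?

The consonants /v/, /n/, /v/, /w/, /s/ cannot be parsed into a legal (C)V syllable (no codas are permitted; onsets are limited to one consonant).

5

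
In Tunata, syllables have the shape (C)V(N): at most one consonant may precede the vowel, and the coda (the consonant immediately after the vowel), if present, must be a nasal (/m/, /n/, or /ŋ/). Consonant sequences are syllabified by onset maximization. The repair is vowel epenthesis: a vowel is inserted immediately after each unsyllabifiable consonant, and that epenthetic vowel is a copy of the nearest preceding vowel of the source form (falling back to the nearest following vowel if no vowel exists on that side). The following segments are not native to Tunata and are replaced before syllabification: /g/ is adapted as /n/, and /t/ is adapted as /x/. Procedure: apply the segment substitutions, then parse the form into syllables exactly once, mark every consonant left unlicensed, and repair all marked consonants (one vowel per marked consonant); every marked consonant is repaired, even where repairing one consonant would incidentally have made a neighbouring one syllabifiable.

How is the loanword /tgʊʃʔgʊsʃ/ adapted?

Substitution: /t/ → /x/, /g/ → /n/, giving /xnʊʃʔnʊsʃ/.
Under (C)V(N), the unsyllabifiable consonants are /x/, /ʃ/, /ʔ/, /s/, /ʃ/ (only a nasal (/m/, /n/, or /ŋ/) is licensed in coda position; onsets are limited to one consonant).
Each unlicensed consonant becomes the onset of a new syllable: /x/ → /xʊ/, /ʃ/ → /ʃʊ/, /ʔ/ → /ʔʊ/, /s/ → /sʊ/, /ʃ/ → /ʃʊ/.

xʊnʊʃʊʔʊnʊsʊʃʊ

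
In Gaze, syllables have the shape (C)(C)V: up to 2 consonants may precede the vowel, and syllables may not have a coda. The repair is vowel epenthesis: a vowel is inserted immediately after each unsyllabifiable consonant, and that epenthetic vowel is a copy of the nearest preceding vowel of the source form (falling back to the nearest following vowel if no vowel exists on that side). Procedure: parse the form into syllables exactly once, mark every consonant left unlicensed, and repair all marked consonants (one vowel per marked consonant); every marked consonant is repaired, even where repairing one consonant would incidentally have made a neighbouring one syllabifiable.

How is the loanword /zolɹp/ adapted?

Syllabifying with onset maximization leaves /l/, /ɹ/, /p/ stranded (no codas are permitted; onsets may contain at most 2 consonants).
Epenthesis after each stranded consonant: /l/ → /lo/, /ɹ/ → /ɹo/, /p/ → /po/.

zoloɹopo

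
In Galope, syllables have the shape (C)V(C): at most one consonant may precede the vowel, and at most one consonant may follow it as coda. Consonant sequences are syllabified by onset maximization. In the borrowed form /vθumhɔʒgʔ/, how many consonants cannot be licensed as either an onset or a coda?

Syllabifying with onset maximization leaves /v/, /g/, /ʔ/ stranded (at most one coda consonant is licensed; onsets are limited to one consonant).

3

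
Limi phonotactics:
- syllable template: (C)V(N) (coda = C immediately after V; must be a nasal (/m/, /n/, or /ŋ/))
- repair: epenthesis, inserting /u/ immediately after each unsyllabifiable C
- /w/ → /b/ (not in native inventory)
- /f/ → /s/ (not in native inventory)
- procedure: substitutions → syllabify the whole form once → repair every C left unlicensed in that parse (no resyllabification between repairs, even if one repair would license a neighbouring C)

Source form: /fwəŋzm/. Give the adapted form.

subəŋzumu

Substitution: /f/ → /s/, /w/ → /b/, giving /sbəŋzm/.
Syllabifying with onset maximization leaves /s/, /z/, /m/ stranded (only a nasal (/m/, /n/, or /ŋ/) is licensed in coda position; onsets are limited to one consonant).
Epenthesis after each stranded consonant: /s/ → /su/, /z/ → /zu/, /m/ → /mu/.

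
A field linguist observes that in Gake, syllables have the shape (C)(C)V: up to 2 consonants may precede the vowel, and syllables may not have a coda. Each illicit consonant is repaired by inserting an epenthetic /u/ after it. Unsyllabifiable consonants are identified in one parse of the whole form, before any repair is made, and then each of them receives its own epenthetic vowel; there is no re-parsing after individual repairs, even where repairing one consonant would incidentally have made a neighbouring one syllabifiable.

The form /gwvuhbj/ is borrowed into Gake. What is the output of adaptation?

guwvuhubuju

Syllabifying with onset maximization leaves /g/, /h/, /b/, /j/ stranded (no codas are permitted; onsets may contain at most 2 consonants).
Inserting the epenthetic vowel yields /g/ → /gu/, /h/ → /hu/, /b/ → /bu/, /j/ → /ju/.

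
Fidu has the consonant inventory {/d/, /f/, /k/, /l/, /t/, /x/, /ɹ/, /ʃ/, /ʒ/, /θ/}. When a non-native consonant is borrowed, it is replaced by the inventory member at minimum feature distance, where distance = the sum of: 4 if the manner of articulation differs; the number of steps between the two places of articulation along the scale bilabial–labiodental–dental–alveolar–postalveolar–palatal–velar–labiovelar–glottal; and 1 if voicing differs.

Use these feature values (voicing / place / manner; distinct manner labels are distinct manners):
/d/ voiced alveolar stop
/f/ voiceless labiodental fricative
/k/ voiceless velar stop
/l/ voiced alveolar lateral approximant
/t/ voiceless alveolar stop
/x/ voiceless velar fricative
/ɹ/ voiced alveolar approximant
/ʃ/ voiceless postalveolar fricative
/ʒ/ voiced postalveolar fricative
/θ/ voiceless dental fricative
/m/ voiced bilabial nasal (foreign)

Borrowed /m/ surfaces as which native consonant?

f

/f/ is closest: manner differs (nasal→fricative, +4), place distance 1 (bilabial→labiodental), voicing differs (+1); total 6. Next closest is /d/ at distance 7.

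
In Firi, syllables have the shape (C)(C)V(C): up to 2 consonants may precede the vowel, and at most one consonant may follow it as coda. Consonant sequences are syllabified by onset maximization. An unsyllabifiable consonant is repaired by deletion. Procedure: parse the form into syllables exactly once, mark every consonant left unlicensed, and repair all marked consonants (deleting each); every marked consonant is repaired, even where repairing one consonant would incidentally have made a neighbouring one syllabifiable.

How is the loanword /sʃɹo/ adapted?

ʃɹo

Under (C)(C)V(C), the unsyllabifiable consonants are /s/ (at most one coda consonant is licensed; onsets may contain at most 2 consonants).
Each unlicensed consonant is deleted: /s/.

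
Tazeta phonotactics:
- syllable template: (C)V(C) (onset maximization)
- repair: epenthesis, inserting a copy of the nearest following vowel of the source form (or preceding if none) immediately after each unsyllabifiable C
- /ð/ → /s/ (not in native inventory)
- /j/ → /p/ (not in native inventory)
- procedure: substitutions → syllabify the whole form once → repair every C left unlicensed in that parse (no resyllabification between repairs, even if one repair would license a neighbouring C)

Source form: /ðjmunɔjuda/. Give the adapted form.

supumunɔpuda

Substitution: /ð/ → /s/, /j/ → /p/, giving /spmunɔpuda/.
The consonants /s/, /p/ cannot be parsed into a legal (C)V(C) syllable (at most one coda consonant is licensed; onsets are limited to one consonant).
Inserting the epenthetic vowel yields /s/ → /su/, /p/ → /pu/.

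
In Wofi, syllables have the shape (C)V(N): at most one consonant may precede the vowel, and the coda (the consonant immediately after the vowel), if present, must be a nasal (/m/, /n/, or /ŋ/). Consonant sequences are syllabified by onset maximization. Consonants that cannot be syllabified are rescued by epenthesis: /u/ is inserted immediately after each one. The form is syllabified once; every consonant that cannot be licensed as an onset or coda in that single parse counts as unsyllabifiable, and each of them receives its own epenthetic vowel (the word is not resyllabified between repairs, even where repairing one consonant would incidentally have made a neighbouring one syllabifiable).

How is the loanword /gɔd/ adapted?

Syllabifying with onset maximization leaves /d/ stranded (only a nasal (/m/, /n/, or /ŋ/) is licensed in coda position; onsets are limited to one consonant).
Each unlicensed consonant becomes the onset of a new syllable: /d/ → /du/.

gɔdu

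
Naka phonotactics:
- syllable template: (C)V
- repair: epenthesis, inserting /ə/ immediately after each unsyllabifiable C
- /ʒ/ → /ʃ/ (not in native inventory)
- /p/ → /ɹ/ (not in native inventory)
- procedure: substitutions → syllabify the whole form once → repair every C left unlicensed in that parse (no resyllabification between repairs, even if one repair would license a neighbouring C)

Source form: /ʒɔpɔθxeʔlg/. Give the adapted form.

Substitution: /ʒ/ → /ʃ/, /p/ → /ɹ/, giving /ʃɔɹɔθxeʔlg/.
Syllabifying with onset maximization leaves /θ/, /ʔ/, /l/, /g/ stranded (no codas are permitted; onsets are limited to one consonant).
Each unlicensed consonant becomes the onset of a new syllable: /θ/ → /θə/, /ʔ/ → /ʔə/, /l/ → /lə/, /g/ → /gə/.

ʃɔɹɔθəxeʔələgə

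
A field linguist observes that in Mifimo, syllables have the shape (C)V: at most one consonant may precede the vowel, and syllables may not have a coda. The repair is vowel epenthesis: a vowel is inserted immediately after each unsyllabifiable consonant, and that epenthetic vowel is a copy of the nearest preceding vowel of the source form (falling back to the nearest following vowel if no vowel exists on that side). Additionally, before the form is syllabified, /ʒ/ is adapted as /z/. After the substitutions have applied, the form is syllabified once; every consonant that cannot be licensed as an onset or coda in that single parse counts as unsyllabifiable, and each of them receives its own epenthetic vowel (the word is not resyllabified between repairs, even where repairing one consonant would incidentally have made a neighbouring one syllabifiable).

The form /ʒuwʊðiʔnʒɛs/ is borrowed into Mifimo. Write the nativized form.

Substitution: /ʒ/ → /z/, giving /zuwʊðiʔnzɛs/.
Syllabifying with onset maximization leaves /ʔ/, /n/, /s/ stranded (no codas are permitted; onsets are limited to one consonant).
Inserting the epenthetic vowel yields /ʔ/ → /ʔi/, /n/ → /ni/, /s/ → /sɛ/.

zuwʊðiʔinizɛsɛ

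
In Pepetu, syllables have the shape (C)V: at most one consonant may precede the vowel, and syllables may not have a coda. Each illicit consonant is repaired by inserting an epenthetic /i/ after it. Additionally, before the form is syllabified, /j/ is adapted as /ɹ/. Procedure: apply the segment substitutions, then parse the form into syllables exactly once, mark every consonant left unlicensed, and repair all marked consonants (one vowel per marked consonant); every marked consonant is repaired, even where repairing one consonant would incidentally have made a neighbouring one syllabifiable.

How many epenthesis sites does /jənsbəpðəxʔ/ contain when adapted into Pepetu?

After substitution the input is /ɹənsbəpðəxʔ/.
The unsyllabifiable consonants are /n/, /s/, /p/, /x/, /ʔ/; each receives one epenthetic vowel.

5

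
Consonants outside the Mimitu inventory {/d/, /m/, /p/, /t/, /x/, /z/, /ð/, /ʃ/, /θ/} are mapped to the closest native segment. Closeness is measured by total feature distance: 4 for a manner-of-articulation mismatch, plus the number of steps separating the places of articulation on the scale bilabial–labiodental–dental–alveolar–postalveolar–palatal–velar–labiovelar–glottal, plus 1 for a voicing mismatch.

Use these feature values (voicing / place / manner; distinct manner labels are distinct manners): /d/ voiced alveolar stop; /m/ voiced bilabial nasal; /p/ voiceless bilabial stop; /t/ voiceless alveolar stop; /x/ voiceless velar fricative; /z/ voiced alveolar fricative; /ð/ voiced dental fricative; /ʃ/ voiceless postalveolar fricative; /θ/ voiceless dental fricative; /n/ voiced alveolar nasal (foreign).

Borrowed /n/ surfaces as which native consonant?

m

/m/ is closest: same manner (nasal), place distance 3 (alveolar→bilabial), same voicing; total 3. Next closest is /d/ at distance 4.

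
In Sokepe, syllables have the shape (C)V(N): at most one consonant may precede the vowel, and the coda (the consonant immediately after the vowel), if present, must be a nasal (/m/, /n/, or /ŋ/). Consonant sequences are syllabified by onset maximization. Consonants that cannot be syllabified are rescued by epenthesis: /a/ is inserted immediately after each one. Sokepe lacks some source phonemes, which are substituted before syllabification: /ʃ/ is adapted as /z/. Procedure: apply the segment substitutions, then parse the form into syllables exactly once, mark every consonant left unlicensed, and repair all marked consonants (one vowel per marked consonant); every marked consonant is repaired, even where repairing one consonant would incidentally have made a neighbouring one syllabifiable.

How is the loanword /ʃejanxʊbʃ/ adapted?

zejanxʊbaza

Substitution: /ʃ/ → /z/, giving /zejanxʊbz/.
The consonants /b/, /z/ cannot be parsed into a legal (C)V(N) syllable (only a nasal (/m/, /n/, or /ŋ/) is licensed in coda position; onsets are limited to one consonant).
Each unlicensed consonant becomes the onset of a new syllable: /b/ → /ba/, /z/ → /za/.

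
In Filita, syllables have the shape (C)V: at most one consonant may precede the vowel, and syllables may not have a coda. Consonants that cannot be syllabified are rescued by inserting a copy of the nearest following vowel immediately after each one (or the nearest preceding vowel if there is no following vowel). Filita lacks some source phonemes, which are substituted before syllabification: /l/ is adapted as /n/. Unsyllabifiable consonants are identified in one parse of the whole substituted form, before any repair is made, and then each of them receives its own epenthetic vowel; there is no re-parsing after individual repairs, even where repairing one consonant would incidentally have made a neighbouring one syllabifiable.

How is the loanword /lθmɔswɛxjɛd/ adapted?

nɔθɔmɔsɛwɛxɛjɛdɛ

Substitution: /l/ → /n/, giving /nθmɔswɛxjɛd/.
The consonants /n/, /θ/, /s/, /x/, /d/ cannot be parsed into a legal (C)V syllable (no codas are permitted; onsets are limited to one consonant).
Inserting the epenthetic vowel yields /n/ → /nɔ/, /θ/ → /θɔ/, /s/ → /sɛ/, /x/ → /xɛ/, /d/ → /dɛ/.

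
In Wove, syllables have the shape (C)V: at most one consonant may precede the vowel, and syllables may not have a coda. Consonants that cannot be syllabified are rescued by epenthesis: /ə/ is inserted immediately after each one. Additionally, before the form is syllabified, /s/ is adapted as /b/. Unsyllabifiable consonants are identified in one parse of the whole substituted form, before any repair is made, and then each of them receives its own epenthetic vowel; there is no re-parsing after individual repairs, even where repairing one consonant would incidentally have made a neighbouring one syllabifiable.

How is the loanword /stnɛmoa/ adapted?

bətənɛmoa

Substitution: /s/ → /b/, giving /btnɛmoa/.
Syllabifying with onset maximization leaves /b/, /t/ stranded (no codas are permitted; onsets are limited to one consonant).
Inserting the epenthetic vowel yields /b/ → /bə/, /t/ → /tə/.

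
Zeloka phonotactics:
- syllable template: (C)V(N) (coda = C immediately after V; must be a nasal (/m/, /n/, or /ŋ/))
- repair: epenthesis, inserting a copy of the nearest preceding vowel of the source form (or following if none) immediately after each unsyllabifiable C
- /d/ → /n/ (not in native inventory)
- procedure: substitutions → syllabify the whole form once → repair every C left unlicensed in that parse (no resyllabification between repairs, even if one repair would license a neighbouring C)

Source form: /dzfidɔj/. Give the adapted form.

nizifinɔjɔ

Substitution: /d/ → /n/, giving /nzfinɔj/.
Under (C)V(N), the unsyllabifiable consonants are /n/, /z/, /j/ (only a nasal (/m/, /n/, or /ŋ/) is licensed in coda position; onsets are limited to one consonant).
Each unlicensed consonant becomes the onset of a new syllable: /n/ → /ni/, /z/ → /zi/, /j/ → /jɔ/.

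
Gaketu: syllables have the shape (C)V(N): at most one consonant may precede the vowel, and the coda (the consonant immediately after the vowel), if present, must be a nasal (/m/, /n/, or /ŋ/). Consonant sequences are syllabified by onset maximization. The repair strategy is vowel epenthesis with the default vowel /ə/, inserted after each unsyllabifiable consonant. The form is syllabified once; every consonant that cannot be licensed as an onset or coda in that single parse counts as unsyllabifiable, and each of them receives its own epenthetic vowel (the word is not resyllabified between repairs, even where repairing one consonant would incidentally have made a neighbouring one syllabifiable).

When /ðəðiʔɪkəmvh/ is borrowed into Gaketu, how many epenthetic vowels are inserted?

2

The unsyllabifiable consonants are /v/, /h/; each receives one epenthetic vowel.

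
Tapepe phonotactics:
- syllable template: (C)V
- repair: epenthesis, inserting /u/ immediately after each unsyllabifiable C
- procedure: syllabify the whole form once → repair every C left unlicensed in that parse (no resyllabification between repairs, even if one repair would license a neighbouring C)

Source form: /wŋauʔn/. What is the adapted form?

The consonants /w/, /ʔ/, /n/ cannot be parsed into a legal (C)V syllable (no codas are permitted; onsets are limited to one consonant).
Epenthesis after each stranded consonant: /w/ → /wu/, /ʔ/ → /ʔu/, /n/ → /nu/.

wuŋauʔunu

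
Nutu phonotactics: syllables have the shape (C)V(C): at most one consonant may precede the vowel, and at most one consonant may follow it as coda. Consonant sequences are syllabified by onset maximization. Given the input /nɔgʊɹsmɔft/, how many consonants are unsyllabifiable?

2

The consonants /s/, /t/ cannot be parsed into a legal (C)V(C) syllable (at most one coda consonant is licensed; onsets are limited to one consonant).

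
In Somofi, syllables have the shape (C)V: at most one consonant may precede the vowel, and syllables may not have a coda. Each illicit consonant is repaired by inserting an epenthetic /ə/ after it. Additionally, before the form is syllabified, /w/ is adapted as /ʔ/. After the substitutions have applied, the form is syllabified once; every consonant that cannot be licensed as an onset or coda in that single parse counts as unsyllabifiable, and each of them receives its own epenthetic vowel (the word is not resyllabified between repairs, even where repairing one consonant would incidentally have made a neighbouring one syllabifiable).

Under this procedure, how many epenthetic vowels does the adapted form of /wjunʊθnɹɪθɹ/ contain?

After substitution the input is /ʔjunʊθnɹɪθɹ/.
The unsyllabifiable consonants are /ʔ/, /θ/, /n/, /θ/, /ɹ/; each receives one epenthetic vowel.

5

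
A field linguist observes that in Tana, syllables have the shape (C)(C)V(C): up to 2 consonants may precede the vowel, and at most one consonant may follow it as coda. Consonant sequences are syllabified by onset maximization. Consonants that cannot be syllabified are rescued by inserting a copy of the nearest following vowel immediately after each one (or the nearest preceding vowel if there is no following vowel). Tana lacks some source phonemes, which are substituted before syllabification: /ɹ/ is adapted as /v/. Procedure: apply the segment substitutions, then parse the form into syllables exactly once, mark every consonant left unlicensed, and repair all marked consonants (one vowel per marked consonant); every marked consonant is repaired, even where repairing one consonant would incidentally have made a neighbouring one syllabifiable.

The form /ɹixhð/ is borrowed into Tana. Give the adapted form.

Substitution: /ɹ/ → /v/, giving /vixhð/.
The consonants /h/, /ð/ cannot be parsed into a legal (C)(C)V(C) syllable (at most one coda consonant is licensed; onsets may contain at most 2 consonants).
Each unlicensed consonant becomes the onset of a new syllable: /h/ → /hi/, /ð/ → /ði/.

vixhiði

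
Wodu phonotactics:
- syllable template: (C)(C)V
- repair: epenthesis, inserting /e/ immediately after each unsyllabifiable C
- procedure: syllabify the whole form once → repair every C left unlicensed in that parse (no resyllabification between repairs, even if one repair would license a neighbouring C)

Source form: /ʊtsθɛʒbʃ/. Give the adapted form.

Syllabifying with onset maximization leaves /t/, /ʒ/, /b/, /ʃ/ stranded (no codas are permitted; onsets may contain at most 2 consonants).
Each unlicensed consonant becomes the onset of a new syllable: /t/ → /te/, /ʒ/ → /ʒe/, /b/ → /be/, /ʃ/ → /ʃe/.

ʊtesθɛʒebeʃe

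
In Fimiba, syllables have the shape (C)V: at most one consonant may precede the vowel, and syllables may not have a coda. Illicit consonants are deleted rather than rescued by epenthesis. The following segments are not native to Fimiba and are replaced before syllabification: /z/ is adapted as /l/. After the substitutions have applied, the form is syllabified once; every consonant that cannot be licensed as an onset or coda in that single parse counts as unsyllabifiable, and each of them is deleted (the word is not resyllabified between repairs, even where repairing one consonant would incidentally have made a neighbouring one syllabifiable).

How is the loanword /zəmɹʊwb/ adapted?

ləɹʊ

Substitution: /z/ → /l/, giving /ləmɹʊwb/.
Syllabifying with onset maximization leaves /m/, /w/, /b/ stranded (no codas are permitted; onsets are limited to one consonant).
Deletion applies to /m/, /w/, /b/.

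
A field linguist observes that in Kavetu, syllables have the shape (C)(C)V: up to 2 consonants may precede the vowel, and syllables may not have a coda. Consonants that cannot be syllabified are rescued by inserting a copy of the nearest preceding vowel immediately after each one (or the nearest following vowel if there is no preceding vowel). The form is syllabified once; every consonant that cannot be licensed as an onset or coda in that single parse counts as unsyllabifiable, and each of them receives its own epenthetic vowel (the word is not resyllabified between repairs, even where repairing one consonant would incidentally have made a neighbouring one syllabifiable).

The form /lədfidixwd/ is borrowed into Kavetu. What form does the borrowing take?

lədfidixiwidi

The consonants /x/, /w/, /d/ cannot be parsed into a legal (C)(C)V syllable (no codas are permitted; onsets may contain at most 2 consonants).
Inserting the epenthetic vowel yields /x/ → /xi/, /w/ → /wi/, /d/ → /di/.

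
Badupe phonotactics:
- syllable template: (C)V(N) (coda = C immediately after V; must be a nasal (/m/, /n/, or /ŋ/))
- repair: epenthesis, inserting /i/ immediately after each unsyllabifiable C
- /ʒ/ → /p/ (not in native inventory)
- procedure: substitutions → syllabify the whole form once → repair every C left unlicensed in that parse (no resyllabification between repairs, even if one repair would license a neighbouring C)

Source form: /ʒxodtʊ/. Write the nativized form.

pixoditʊ

Substitution: /ʒ/ → /p/, giving /pxodtʊ/.
Syllabifying with onset maximization leaves /p/, /d/ stranded (only a nasal (/m/, /n/, or /ŋ/) is licensed in coda position; onsets are limited to one consonant).
Epenthesis after each stranded consonant: /p/ → /pi/, /d/ → /di/.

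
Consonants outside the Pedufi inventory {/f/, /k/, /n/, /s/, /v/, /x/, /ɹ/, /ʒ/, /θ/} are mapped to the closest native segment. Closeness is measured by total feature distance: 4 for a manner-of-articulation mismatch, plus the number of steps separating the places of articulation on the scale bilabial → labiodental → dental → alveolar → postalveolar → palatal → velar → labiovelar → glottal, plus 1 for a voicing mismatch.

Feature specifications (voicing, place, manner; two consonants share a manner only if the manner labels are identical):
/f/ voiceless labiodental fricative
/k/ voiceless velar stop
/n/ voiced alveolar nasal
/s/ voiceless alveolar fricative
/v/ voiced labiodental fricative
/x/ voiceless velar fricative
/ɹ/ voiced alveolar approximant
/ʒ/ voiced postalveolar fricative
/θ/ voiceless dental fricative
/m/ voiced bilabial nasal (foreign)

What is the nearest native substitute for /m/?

/n/ is closest: same manner (nasal), place distance 3 (bilabial→alveolar), same voicing; total 3. Next closest is /v/ at distance 5.

n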